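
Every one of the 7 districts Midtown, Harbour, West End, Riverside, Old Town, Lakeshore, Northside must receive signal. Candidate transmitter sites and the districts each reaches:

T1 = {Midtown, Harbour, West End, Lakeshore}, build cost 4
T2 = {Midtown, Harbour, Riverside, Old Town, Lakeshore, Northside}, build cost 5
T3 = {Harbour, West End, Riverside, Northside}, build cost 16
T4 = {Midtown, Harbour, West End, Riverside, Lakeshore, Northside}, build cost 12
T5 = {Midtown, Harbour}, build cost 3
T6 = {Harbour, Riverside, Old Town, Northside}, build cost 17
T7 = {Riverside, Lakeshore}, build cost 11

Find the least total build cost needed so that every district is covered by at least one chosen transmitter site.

9

T1, T2 cover every district at build cost 4 + 5 = 9.
Any cover uses at least 2 transmitter sites; among all covering selections none totals below 9.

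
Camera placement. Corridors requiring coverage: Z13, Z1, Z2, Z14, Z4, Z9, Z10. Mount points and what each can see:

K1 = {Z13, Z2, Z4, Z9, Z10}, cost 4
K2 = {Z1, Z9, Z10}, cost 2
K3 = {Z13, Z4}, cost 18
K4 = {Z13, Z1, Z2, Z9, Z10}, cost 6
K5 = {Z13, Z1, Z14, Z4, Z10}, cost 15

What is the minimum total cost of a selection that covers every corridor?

K1, K5 cover every corridor at cost 4 + 15 = 19.
Any cover uses at least 2 camera mounts; among all covering selections none totals below 19.
Greedy by coverage-per-cost would pick K2, K1, K5 for 21 — worse than the optimum 19.

19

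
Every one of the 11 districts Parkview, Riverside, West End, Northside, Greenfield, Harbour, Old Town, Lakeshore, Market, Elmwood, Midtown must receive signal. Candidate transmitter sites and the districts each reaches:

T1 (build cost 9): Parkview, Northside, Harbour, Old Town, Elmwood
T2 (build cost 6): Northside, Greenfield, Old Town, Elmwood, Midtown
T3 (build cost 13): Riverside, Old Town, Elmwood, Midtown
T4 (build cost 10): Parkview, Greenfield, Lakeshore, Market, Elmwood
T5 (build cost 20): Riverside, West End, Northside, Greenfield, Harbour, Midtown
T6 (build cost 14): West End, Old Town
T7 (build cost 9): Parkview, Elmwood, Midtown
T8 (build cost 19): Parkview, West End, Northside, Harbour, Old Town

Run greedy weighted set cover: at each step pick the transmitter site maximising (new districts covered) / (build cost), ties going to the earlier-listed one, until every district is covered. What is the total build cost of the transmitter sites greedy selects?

Pick 1: T2 adds 5 new (Northside, Greenfield, Old Town, Elmwood, Midtown) at build cost 6 (ratio 5/6).
Pick 2: T4 adds 3 new (Parkview, Lakeshore, Market) at build cost 10 (ratio 3/10).
Pick 3: T5 adds 3 new (Riverside, West End, Harbour) at build cost 20 (ratio 3/20).
Greedy total build cost: 6 + 10 + 20 = 36.

36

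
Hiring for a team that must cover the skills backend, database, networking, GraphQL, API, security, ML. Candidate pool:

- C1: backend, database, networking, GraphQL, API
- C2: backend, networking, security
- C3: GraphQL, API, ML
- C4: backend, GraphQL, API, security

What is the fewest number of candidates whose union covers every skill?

3

C1, C2, C3 together cover {backend, database, networking, GraphQL, API, security, ML} — every skill.
No 2 of the 4 candidates cover everything (all 6 pairs fall short), so 3 is minimum.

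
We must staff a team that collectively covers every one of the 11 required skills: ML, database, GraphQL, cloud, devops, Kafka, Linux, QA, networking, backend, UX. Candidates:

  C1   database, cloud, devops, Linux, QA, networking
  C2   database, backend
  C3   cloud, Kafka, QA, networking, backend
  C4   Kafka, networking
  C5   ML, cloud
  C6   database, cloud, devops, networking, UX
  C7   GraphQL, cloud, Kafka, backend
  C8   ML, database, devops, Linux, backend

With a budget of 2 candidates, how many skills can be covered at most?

9

Choosing C1, C7 covers {database, GraphQL, cloud, devops, Kafka, Linux, QA, networking, backend} — 9 skills.
No choice of 2 candidates does better; here ML, UX are left uncovered.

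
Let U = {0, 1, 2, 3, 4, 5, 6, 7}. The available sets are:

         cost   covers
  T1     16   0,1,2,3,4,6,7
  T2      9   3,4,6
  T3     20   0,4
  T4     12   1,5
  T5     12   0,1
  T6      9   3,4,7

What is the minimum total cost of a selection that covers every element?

28

T1, T4 cover every element at cost 16 + 12 = 28.
Any cover uses at least 2 sets; among all covering selections none totals below 28.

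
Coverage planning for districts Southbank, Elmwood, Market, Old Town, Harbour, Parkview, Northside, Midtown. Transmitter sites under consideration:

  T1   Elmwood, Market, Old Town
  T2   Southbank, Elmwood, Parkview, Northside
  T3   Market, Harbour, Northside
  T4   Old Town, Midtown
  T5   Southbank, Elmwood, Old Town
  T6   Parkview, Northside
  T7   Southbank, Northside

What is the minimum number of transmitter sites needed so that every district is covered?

T2, T3, T4 together cover {Southbank, Elmwood, Market, Old Town, Harbour, Parkview, Northside, Midtown} — every district.
No 2 of the 7 transmitter sites cover everything (all 21 pairs fall short), so 3 is minimum.

3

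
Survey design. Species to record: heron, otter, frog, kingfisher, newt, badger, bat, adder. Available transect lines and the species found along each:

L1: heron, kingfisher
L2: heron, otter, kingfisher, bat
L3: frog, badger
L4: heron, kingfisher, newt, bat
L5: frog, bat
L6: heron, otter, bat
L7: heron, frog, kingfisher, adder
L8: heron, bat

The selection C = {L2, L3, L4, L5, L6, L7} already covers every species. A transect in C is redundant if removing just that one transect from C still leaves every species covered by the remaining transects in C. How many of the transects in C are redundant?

Drop L2: the rest still cover every species — redundant.
Drop L3: badger uncovered — not redundant.
Drop L4: newt uncovered — not redundant.
Drop L5: the rest still cover every species — redundant.
Drop L6: the rest still cover every species — redundant.
Drop L7: adder uncovered — not redundant.
3 redundant: L2, L5, L6.

3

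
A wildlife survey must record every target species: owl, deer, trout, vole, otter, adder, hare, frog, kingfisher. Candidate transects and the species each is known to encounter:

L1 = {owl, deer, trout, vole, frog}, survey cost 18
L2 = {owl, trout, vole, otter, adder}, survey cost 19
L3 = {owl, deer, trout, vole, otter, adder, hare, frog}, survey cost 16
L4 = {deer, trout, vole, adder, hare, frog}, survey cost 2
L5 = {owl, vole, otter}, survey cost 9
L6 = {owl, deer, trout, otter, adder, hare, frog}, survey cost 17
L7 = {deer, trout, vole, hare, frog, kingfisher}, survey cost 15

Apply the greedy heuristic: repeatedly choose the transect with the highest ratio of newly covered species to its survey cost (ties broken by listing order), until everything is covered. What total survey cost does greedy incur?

26

Pick 1: L4 adds 6 new (deer, trout, vole, adder, hare, frog) at survey cost 2 (ratio 6/2).
Pick 2: L5 adds 2 new (owl, otter) at survey cost 9 (ratio 2/9).
Pick 3: L7 adds 1 new (kingfisher) at survey cost 15 (ratio 1/15).
Greedy total survey cost: 2 + 9 + 15 = 26.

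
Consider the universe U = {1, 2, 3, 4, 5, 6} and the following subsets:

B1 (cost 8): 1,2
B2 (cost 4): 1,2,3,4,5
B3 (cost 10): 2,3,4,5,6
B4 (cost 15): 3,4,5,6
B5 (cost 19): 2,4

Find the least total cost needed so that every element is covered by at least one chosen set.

B2, B3 cover every element at cost 4 + 10 = 14.
Any cover uses at least 2 sets; among all covering selections none totals below 14.

14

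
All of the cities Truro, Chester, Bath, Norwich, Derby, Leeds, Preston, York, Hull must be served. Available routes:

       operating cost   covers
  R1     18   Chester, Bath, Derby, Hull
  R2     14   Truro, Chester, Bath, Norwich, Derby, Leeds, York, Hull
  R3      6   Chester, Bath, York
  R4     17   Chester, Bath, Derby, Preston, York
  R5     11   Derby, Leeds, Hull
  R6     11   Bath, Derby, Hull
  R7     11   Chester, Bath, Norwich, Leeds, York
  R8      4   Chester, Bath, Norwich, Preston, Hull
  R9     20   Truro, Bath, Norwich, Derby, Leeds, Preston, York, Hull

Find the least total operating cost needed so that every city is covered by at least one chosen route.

18

R2, R8 cover every city at operating cost 14 + 4 = 18.
Any cover uses at least 2 routes; among all covering selections none totals below 18.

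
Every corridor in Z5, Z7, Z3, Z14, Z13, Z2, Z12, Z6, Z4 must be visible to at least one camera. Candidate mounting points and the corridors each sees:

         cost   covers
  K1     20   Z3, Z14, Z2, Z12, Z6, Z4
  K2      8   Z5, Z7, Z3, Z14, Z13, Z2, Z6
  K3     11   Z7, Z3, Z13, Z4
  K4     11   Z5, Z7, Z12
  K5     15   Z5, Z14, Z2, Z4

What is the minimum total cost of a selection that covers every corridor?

K1, K2 cover every corridor at cost 20 + 8 = 28.
Any cover uses at least 2 camera mounts; among all covering selections none totals below 28.

28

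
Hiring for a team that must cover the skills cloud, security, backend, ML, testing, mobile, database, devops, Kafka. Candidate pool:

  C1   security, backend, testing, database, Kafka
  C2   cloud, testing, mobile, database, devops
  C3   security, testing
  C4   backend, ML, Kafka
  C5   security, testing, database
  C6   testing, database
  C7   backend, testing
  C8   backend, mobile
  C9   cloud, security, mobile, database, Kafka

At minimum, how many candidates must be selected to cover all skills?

C1, C2, C4 together cover {cloud, security, backend, ML, testing, mobile, database, devops, Kafka} — every skill.
No 2 of the 9 candidates cover everything (all 36 pairs fall short), so 3 is minimum.

3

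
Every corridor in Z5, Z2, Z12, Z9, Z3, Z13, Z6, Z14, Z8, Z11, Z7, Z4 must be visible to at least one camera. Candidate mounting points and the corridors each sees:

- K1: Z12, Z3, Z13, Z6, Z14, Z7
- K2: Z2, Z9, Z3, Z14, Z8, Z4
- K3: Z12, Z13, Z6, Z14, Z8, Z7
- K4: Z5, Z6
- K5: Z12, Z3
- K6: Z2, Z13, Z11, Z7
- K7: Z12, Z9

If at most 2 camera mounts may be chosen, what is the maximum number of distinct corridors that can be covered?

Choosing K1, K2 covers {Z2, Z12, Z9, Z3, Z13, Z6, Z14, Z8, Z7, Z4} — 10 corridors.
No choice of 2 camera mounts does better; here Z5, Z11 are left uncovered.

10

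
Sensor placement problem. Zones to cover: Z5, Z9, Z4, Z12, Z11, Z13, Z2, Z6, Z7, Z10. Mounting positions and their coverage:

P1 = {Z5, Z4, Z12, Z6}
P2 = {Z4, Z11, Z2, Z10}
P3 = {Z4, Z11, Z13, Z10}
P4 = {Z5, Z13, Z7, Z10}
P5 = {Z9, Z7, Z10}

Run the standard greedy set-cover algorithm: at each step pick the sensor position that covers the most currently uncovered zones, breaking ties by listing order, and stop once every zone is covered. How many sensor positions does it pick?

Pick 1: P1 covers 4 new zones (Z5, Z4, Z12, Z6).
Pick 2: P2 covers 3 new zones (Z11, Z2, Z10).
Pick 3: P4 covers 2 new zones (Z13, Z7).
Pick 4: P5 covers 1 new zones (Z9).
Greedy uses 4 sensor positions.

4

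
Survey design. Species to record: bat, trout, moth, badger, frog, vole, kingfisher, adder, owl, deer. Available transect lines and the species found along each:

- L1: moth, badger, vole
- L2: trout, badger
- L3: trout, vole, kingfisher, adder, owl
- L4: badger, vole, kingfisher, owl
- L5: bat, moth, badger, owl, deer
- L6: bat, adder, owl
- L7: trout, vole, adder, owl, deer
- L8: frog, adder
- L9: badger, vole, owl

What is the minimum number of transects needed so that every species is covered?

L3, L5, L8 together cover {bat, trout, moth, badger, frog, vole, kingfisher, adder, owl, deer} — every species.
No 2 of the 9 transects cover everything (all 36 pairs fall short), so 3 is minimum.

3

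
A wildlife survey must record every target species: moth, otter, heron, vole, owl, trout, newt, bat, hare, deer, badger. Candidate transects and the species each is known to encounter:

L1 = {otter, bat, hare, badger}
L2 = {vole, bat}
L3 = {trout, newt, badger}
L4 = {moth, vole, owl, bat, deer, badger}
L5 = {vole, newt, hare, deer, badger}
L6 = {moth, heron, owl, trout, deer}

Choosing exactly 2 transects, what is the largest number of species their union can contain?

Choosing L1, L6 covers {moth, otter, heron, owl, trout, bat, hare, deer, badger} — 9 species.
No choice of 2 transects does better; here vole, newt are left uncovered.

9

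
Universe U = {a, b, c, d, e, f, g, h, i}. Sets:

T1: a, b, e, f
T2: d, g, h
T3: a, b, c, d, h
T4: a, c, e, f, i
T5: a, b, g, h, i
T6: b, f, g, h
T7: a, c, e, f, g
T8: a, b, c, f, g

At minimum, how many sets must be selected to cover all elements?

3

T1, T2, T4 together cover {a, b, c, d, e, f, g, h, i} — every element.
No 2 of the 8 sets cover everything (all 28 pairs fall short), so 3 is minimum.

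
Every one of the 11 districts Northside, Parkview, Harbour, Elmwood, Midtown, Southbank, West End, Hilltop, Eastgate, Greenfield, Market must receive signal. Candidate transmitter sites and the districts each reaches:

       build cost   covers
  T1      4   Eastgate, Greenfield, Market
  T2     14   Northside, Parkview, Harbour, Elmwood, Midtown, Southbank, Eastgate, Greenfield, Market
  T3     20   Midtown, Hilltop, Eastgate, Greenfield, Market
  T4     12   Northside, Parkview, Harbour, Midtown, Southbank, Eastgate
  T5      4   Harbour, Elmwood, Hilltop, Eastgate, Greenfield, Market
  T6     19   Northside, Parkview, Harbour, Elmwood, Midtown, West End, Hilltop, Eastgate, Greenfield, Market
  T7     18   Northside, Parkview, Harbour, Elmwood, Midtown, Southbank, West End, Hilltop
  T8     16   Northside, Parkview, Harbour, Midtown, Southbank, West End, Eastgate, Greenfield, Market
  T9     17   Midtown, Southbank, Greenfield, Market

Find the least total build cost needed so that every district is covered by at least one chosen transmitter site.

20

T5, T8 cover every district at build cost 4 + 16 = 20.
Any cover uses at least 2 transmitter sites; among all covering selections none totals below 20.
Greedy by coverage-per-build cost would pick T5, T4, T8 for 32 — worse than the optimum 20.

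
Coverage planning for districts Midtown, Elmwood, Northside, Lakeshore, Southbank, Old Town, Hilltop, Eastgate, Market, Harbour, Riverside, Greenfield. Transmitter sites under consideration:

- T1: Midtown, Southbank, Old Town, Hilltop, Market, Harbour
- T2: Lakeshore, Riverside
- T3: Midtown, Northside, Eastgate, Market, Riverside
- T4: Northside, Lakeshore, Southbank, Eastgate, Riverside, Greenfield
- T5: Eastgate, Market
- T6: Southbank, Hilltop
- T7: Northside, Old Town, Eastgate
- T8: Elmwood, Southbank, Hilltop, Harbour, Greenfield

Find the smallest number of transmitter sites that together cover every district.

3

T1, T4, T8 together cover {Midtown, Elmwood, Northside, Lakeshore, Southbank, Old Town, Hilltop, Eastgate, Market, Harbour, Riverside, Greenfield} — every district.
No 2 of the 8 transmitter sites cover everything (all 28 pairs fall short), so 3 is minimum.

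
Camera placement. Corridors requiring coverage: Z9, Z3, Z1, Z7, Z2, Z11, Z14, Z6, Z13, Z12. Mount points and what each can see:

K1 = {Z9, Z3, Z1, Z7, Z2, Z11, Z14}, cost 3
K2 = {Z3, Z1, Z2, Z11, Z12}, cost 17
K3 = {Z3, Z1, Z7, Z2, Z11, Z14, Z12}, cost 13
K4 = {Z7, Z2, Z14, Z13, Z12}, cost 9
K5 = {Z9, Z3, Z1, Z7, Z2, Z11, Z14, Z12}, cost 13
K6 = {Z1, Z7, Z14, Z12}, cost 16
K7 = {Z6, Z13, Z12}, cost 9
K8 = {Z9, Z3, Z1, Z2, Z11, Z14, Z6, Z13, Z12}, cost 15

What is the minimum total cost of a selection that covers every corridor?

K1, K7 cover every corridor at cost 3 + 9 = 12.
Any cover uses at least 2 camera mounts; among all covering selections none totals below 12.

12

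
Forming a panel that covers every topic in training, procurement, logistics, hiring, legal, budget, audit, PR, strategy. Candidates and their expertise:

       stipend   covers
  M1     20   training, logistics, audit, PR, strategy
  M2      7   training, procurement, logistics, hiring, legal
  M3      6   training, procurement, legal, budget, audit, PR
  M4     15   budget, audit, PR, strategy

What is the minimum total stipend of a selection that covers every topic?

22

M2, M4 cover every topic at stipend 7 + 15 = 22.
Any cover uses at least 2 members; among all covering selections none totals below 22.
Greedy by coverage-per-stipend would pick M3, M2, M4 for 28 — worse than the optimum 22.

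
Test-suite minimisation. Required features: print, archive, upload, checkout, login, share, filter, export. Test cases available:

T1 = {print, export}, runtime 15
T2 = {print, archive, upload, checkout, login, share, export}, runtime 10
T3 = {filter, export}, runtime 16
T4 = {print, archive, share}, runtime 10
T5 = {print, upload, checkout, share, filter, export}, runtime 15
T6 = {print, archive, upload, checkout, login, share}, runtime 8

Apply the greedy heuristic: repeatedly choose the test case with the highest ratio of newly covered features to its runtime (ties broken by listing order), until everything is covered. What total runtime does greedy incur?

23

Pick 1: T6 adds 6 new (print, archive, upload, checkout, login, share) at runtime 8 (ratio 6/8).
Pick 2: T5 adds 2 new (filter, export) at runtime 15 (ratio 2/15).
Greedy total runtime: 8 + 15 = 23.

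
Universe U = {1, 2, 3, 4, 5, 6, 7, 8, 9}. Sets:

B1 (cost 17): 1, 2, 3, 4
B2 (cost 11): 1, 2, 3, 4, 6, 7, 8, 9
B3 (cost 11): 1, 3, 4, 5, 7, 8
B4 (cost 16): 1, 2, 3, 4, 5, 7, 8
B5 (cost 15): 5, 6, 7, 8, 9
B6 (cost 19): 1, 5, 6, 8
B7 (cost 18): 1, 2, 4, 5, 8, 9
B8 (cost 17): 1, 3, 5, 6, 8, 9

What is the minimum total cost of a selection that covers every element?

22

B2, B3 cover every element at cost 11 + 11 = 22.
Any cover uses at least 2 sets; among all covering selections none totals below 22.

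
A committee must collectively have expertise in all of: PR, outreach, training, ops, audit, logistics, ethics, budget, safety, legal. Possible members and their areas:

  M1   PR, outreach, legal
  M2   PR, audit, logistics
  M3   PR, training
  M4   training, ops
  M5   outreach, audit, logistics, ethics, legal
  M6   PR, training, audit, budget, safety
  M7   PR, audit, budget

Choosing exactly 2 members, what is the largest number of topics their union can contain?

9

Choosing M5, M6 covers {PR, outreach, training, audit, logistics, ethics, budget, safety, legal} — 9 topics.
No choice of 2 members does better; here ops is left uncovered.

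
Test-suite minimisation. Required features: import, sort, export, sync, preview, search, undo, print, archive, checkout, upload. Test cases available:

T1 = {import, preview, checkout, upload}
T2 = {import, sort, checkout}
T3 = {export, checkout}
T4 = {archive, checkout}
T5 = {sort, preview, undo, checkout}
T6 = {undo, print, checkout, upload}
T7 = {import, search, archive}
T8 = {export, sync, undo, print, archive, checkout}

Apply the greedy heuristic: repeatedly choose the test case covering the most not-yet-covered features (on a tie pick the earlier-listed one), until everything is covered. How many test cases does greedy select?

4

Pick 1: T8 covers 6 new features (export, sync, undo, print, archive, checkout).
Pick 2: T1 covers 3 new features (import, preview, upload).
Pick 3: T2 covers 1 new features (sort).
Pick 4: T7 covers 1 new features (search).
Greedy uses 4 test cases.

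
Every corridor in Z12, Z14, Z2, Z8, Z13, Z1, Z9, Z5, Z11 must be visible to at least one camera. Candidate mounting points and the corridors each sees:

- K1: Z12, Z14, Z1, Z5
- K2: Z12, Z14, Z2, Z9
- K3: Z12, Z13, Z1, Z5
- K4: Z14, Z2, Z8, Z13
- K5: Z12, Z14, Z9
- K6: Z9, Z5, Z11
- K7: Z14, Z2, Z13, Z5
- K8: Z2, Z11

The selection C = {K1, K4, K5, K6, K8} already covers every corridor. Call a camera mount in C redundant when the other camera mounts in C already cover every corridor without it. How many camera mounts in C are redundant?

3

Drop K1: Z1 uncovered — not redundant.
Drop K4: Z8, Z13 uncovered — not redundant.
Drop K5: the rest still cover every corridor — redundant.
Drop K6: the rest still cover every corridor — redundant.
Drop K8: the rest still cover every corridor — redundant.
3 redundant: K5, K6, K8.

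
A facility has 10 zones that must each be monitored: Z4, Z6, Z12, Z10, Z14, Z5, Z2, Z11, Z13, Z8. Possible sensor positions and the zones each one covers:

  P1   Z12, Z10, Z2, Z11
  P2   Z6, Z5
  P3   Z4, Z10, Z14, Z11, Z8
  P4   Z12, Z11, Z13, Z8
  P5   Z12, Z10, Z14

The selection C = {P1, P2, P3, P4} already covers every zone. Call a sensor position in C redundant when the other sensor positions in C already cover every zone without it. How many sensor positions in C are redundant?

Drop P1: Z2 uncovered — not redundant.
Drop P2: Z6, Z5 uncovered — not redundant.
Drop P3: Z4, Z14 uncovered — not redundant.
Drop P4: Z13 uncovered — not redundant.
None of the sensor positions in C is redundant.

0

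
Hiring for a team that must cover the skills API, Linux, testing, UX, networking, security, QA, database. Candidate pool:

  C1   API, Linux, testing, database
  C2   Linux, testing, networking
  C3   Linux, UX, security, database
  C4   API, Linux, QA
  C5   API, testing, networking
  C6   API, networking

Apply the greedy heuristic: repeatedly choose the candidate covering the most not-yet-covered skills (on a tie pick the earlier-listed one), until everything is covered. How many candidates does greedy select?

4

Pick 1: C1 covers 4 new skills (API, Linux, testing, database).
Pick 2: C3 covers 2 new skills (UX, security).
Pick 3: C2 covers 1 new skills (networking).
Pick 4: C4 covers 1 new skills (QA).
Greedy uses 4 candidates. (The true minimum is 3.)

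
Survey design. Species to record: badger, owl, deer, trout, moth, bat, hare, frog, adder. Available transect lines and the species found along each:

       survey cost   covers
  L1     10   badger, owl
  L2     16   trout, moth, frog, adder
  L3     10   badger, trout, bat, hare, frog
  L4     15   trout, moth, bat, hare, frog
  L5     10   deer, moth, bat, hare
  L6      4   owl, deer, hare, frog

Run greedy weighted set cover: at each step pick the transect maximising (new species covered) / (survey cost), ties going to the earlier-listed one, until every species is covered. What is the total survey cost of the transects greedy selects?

30

Pick 1: L6 adds 4 new (owl, deer, hare, frog) at survey cost 4 (ratio 4/4).
Pick 2: L3 adds 3 new (badger, trout, bat) at survey cost 10 (ratio 3/10).
Pick 3: L2 adds 2 new (moth, adder) at survey cost 16 (ratio 2/16).
Greedy total survey cost: 4 + 10 + 16 = 30.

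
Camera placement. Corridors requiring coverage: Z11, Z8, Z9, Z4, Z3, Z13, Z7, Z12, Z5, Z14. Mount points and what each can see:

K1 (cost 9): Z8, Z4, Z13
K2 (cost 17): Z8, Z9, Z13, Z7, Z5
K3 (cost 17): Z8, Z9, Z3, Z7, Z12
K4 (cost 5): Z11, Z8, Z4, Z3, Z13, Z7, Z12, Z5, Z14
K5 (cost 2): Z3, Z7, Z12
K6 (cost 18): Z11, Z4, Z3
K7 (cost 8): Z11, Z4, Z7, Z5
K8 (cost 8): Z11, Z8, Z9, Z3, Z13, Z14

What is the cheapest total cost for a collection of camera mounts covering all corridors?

K4, K8 cover every corridor at cost 5 + 8 = 13.
Any cover uses at least 2 camera mounts; among all covering selections none totals below 13.

13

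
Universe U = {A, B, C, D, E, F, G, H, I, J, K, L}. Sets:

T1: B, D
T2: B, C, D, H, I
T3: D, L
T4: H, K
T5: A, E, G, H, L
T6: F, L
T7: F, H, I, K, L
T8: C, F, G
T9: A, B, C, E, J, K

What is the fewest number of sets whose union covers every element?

4

T1, T5, T7, T9 together cover {A, B, C, D, E, F, G, H, I, J, K, L} — every element.
No 3 of the 9 sets cover everything (all 84 triples fall short), so 4 is minimum.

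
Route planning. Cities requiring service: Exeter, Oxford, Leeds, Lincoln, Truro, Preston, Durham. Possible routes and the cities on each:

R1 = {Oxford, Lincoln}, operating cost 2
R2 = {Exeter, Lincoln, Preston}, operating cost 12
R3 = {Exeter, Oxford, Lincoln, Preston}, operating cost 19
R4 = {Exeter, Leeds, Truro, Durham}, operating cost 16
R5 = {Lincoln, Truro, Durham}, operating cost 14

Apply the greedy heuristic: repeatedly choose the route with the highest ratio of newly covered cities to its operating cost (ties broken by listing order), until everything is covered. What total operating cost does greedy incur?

Pick 1: R1 adds 2 new (Oxford, Lincoln) at operating cost 2 (ratio 2/2).
Pick 2: R4 adds 4 new (Exeter, Leeds, Truro, Durham) at operating cost 16 (ratio 4/16).
Pick 3: R2 adds 1 new (Preston) at operating cost 12 (ratio 1/12).
Greedy total operating cost: 2 + 16 + 12 = 30.

30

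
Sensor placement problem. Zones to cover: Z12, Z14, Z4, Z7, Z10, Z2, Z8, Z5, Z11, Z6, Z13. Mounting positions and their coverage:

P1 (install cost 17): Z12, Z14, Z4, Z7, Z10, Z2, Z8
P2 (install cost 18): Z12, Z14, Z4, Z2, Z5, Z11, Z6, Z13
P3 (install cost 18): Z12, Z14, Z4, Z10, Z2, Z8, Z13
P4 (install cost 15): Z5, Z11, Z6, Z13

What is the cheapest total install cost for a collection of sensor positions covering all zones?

P1, P4 cover every zone at install cost 17 + 15 = 32.
Any cover uses at least 2 sensor positions; among all covering selections none totals below 32.
Greedy by coverage-per-install cost would pick P2, P1 for 35 — worse than the optimum 32.

32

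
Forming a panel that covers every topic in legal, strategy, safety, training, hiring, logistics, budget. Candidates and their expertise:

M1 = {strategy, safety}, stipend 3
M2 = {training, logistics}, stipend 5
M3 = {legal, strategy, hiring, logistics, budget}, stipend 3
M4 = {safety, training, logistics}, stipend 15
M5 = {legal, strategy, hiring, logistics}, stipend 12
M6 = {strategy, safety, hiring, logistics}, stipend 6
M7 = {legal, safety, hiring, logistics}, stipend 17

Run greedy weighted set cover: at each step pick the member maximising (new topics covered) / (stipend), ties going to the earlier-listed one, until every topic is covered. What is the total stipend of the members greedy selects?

Pick 1: M3 adds 5 new (legal, strategy, hiring, logistics, budget) at stipend 3 (ratio 5/3).
Pick 2: M1 adds 1 new (safety) at stipend 3 (ratio 1/3).
Pick 3: M2 adds 1 new (training) at stipend 5 (ratio 1/5).
Greedy total stipend: 3 + 3 + 5 = 11.

11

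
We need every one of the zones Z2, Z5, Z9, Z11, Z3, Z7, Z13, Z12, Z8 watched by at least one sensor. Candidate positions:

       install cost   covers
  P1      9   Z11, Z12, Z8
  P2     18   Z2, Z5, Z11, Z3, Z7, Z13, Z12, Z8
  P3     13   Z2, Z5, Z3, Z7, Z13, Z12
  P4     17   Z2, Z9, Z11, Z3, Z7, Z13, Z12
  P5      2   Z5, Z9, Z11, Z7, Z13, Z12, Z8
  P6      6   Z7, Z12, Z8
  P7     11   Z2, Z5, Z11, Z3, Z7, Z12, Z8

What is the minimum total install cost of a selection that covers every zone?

P5, P7 cover every zone at install cost 2 + 11 = 13.
Any cover uses at least 2 sensor positions; among all covering selections none totals below 13.

13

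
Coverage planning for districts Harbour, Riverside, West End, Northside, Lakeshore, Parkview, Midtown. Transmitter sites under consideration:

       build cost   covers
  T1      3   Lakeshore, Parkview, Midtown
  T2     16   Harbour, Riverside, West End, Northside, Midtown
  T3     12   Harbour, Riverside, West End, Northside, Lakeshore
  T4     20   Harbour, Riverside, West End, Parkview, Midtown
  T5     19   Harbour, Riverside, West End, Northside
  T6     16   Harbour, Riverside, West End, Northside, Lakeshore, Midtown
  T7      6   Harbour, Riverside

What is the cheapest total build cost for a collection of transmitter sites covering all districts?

T1, T3 cover every district at build cost 3 + 12 = 15.
Any cover uses at least 2 transmitter sites; among all covering selections none totals below 15.

15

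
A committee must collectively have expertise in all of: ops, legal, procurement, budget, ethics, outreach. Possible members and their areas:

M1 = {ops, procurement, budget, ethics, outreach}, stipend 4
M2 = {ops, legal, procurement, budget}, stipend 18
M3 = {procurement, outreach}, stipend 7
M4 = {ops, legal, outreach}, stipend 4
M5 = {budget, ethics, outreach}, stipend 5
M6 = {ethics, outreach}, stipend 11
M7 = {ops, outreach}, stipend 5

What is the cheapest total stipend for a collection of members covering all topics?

M1, M4 cover every topic at stipend 4 + 4 = 8.
Any cover uses at least 2 members; among all covering selections none totals below 8.

8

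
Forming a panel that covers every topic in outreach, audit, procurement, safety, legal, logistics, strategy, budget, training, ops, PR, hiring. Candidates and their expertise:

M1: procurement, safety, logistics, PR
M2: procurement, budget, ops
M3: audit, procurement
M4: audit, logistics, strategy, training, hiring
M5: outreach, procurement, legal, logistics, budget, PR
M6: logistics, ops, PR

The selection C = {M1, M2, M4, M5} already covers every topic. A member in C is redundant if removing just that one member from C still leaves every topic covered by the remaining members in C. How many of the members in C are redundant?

0

Drop M1: safety uncovered — not redundant.
Drop M2: ops uncovered — not redundant.
Drop M4: audit, strategy, training, hiring uncovered — not redundant.
Drop M5: outreach, legal uncovered — not redundant.
None of the members in C is redundant.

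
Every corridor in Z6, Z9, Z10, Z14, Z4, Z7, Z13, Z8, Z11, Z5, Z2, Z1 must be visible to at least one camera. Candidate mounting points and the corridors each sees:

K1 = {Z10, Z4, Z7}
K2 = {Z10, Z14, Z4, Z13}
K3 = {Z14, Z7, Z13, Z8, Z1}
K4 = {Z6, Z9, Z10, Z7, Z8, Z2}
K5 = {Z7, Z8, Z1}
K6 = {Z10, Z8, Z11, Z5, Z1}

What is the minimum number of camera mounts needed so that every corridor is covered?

3

K2, K4, K6 together cover {Z6, Z9, Z10, Z14, Z4, Z7, Z13, Z8, Z11, Z5, Z2, Z1} — every corridor.
No 2 of the 6 camera mounts cover everything (all 15 pairs fall short), so 3 is minimum.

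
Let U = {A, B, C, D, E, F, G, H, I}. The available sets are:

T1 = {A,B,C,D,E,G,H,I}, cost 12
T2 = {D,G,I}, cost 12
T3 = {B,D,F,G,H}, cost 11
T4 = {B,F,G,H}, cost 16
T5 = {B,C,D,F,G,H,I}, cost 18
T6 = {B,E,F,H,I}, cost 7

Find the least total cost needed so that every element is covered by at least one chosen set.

T1, T6 cover every element at cost 12 + 7 = 19.
Any cover uses at least 2 sets; among all covering selections none totals below 19.

19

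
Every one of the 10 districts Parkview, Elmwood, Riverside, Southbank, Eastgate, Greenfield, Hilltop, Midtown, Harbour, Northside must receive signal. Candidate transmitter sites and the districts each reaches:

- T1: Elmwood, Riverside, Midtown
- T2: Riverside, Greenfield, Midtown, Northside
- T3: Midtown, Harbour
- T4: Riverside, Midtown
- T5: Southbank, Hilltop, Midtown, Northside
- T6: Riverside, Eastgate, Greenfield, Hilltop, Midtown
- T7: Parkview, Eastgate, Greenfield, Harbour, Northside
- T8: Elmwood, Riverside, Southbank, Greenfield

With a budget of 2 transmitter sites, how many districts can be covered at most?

Choosing T1, T7 covers {Parkview, Elmwood, Riverside, Eastgate, Greenfield, Midtown, Harbour, Northside} — 8 districts.
No choice of 2 transmitter sites does better; here Southbank, Hilltop are left uncovered.

8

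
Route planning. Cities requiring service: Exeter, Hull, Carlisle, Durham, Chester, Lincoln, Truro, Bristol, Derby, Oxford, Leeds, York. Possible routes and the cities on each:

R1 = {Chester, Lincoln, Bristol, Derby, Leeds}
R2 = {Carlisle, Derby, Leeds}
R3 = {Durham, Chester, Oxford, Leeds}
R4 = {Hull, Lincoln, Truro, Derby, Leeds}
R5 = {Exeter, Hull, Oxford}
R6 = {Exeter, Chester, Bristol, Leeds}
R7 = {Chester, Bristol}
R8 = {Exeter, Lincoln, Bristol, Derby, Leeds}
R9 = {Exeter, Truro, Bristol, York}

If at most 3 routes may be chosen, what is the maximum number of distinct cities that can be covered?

11

Choosing R3, R4, R9 covers {Exeter, Hull, Durham, Chester, Lincoln, Truro, Bristol, Derby, Oxford, Leeds, York} — 11 cities.
No choice of 3 routes does better; here Carlisle is left uncovered.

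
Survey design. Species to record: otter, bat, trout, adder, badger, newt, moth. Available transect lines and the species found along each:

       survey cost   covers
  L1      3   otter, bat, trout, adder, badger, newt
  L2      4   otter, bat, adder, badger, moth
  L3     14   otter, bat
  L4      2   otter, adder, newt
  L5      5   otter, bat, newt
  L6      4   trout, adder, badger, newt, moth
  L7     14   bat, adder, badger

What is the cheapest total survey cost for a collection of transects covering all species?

7

L1, L2 cover every species at survey cost 3 + 4 = 7.
Any cover uses at least 2 transects; among all covering selections none totals below 7.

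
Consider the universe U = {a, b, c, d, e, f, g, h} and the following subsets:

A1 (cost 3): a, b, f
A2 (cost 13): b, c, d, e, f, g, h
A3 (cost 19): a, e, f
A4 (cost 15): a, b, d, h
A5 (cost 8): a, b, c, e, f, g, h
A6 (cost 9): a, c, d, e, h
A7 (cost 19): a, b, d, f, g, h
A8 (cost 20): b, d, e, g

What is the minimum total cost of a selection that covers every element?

16

A1, A2 cover every element at cost 3 + 13 = 16.
Any cover uses at least 2 sets; among all covering selections none totals below 16.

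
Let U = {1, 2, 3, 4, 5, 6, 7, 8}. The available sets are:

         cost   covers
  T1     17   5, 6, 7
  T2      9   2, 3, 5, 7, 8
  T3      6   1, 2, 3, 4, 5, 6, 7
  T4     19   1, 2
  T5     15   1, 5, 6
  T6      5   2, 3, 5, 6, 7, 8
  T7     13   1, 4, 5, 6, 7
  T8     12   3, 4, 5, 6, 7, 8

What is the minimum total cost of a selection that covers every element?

11

T3, T6 cover every element at cost 6 + 5 = 11.
Any cover uses at least 2 sets; among all covering selections none totals below 11.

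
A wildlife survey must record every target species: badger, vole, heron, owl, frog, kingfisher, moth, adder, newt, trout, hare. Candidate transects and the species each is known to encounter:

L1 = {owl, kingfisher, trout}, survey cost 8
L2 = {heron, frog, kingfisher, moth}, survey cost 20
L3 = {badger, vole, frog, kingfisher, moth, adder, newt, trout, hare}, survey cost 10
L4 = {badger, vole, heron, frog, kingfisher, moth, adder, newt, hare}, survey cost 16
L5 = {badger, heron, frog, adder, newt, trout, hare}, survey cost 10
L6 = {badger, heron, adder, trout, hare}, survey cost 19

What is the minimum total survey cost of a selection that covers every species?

24

L1, L4 cover every species at survey cost 8 + 16 = 24.
Any cover uses at least 2 transects; among all covering selections none totals below 24.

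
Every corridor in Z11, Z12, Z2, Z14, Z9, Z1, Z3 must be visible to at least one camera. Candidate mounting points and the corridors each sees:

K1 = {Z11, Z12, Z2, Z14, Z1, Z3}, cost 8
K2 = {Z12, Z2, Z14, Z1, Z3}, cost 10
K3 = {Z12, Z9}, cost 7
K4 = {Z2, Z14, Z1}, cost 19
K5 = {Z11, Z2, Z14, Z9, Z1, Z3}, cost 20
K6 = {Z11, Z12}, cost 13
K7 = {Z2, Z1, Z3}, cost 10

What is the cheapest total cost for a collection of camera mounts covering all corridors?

15

K1, K3 cover every corridor at cost 8 + 7 = 15.
Any cover uses at least 2 camera mounts; among all covering selections none totals below 15.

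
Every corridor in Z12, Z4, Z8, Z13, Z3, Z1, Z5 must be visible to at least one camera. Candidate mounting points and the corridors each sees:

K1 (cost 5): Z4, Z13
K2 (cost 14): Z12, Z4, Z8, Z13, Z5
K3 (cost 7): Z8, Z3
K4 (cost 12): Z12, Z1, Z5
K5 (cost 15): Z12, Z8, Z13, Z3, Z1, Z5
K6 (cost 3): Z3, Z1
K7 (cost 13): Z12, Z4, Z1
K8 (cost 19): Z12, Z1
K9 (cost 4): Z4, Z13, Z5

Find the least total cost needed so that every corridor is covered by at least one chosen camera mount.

K2, K6 cover every corridor at cost 14 + 3 = 17.
Any cover uses at least 2 camera mounts; among all covering selections none totals below 17.

17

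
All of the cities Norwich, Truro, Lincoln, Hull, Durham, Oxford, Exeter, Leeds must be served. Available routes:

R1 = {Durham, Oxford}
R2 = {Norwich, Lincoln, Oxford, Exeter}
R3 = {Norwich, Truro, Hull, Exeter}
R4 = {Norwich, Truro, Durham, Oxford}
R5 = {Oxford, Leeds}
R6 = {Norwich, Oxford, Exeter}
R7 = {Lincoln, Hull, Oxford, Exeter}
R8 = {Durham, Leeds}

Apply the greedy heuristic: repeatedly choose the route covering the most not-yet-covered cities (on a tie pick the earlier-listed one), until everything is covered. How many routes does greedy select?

3

Pick 1: R2 covers 4 new cities (Norwich, Lincoln, Oxford, Exeter).
Pick 2: R3 covers 2 new cities (Truro, Hull).
Pick 3: R8 covers 2 new cities (Durham, Leeds).
Greedy uses 3 routes.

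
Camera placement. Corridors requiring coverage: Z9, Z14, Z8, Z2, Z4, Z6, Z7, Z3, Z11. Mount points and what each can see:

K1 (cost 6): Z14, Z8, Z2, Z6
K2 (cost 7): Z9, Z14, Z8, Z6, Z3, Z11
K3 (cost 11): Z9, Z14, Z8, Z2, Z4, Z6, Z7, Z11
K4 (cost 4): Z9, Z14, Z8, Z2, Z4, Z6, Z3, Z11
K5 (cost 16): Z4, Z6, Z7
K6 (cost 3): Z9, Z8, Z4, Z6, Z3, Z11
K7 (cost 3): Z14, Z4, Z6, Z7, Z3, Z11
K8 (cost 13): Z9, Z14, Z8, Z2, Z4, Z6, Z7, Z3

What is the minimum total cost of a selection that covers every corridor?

K4, K7 cover every corridor at cost 4 + 3 = 7.
Any cover uses at least 2 camera mounts; among all covering selections none totals below 7.

7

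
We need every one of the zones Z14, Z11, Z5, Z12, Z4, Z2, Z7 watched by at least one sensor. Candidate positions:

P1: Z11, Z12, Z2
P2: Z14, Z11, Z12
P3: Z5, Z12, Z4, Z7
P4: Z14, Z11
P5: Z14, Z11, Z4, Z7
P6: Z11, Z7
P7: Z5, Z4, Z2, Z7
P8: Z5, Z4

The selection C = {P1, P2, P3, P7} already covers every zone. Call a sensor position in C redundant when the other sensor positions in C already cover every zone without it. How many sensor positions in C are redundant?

Drop P1: the rest still cover every zone — redundant.
Drop P2: Z14 uncovered — not redundant.
Drop P3: the rest still cover every zone — redundant.
Drop P7: the rest still cover every zone — redundant.
3 redundant: P1, P3, P7.

3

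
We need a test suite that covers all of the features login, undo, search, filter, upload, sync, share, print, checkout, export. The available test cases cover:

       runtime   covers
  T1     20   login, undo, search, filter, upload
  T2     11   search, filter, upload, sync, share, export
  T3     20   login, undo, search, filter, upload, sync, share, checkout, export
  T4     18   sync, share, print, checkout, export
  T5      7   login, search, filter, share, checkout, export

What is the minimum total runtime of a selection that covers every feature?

38

T1, T4 cover every feature at runtime 20 + 18 = 38.
Any cover uses at least 2 test cases; among all covering selections none totals below 38.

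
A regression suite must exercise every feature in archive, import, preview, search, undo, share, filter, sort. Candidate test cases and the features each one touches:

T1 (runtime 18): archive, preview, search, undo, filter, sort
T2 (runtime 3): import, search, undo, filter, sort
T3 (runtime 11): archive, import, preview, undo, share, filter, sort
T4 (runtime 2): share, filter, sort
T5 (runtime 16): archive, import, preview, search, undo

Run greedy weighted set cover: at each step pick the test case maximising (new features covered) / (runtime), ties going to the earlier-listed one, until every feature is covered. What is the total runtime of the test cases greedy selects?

16

Pick 1: T2 adds 5 new (import, search, undo, filter, sort) at runtime 3 (ratio 5/3).
Pick 2: T4 adds 1 new (share) at runtime 2 (ratio 1/2).
Pick 3: T3 adds 2 new (archive, preview) at runtime 11 (ratio 2/11).
Greedy total runtime: 3 + 2 + 11 = 16. (The true optimum is 14, so greedy overshoots here.)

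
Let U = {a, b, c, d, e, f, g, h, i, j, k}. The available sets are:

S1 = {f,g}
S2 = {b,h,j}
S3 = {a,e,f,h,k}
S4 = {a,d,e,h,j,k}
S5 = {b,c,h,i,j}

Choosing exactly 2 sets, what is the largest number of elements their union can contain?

9

Choosing S3, S5 covers {a, b, c, e, f, h, i, j, k} — 9 elements.
No choice of 2 sets does better; here d, g are left uncovered.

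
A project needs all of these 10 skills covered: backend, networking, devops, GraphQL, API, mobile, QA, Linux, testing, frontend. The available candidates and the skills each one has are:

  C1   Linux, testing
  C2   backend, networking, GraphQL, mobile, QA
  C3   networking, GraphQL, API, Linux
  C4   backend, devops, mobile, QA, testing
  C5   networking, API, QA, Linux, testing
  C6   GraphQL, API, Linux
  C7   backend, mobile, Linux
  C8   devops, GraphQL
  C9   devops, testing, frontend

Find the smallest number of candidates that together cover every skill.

3

C2, C3, C9 together cover {backend, networking, devops, GraphQL, API, mobile, QA, Linux, testing, frontend} — every skill.
No 2 of the 9 candidates cover everything (all 36 pairs fall short), so 3 is minimum.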